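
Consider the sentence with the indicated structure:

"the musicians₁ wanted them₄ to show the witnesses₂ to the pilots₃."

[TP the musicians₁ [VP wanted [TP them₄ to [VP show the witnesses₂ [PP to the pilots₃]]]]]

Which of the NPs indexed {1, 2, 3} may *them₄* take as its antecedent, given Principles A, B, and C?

none

*them* is a pronoun, so Principle B applies: it must be free in its binding domain.
Binding domain of *them₄*: the matrix TP, whose subject is the musicians₁.
*the musicians₁* c-commands the pronoun within its binding domain → coindexation would violate Principle B.
*the witnesses₂*: the pronoun c-commands this R-expression → coindexation would violate Principle C on *the witnesses₂*.
*the pilots₃*: the pronoun c-commands this R-expression → coindexation would violate Principle C on *the pilots₃*.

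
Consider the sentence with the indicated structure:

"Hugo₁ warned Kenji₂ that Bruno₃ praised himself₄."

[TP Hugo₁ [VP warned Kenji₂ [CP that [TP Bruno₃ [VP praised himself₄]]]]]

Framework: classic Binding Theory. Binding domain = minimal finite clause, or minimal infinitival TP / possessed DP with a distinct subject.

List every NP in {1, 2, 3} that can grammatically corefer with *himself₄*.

{3}

*himself* is an anaphor, so Principle A applies: it must be bound in its binding domain.
Binding domain of *himself₄*: the embedded TP, whose subject is Bruno₃.
*Hugo₁* c-commands the anaphor but is outside its binding domain → cannot satisfy Principle A.
*Kenji₂* c-commands the anaphor but is outside its binding domain → cannot satisfy Principle A.
*Bruno₃* c-commands the anaphor within its binding domain → licit binder.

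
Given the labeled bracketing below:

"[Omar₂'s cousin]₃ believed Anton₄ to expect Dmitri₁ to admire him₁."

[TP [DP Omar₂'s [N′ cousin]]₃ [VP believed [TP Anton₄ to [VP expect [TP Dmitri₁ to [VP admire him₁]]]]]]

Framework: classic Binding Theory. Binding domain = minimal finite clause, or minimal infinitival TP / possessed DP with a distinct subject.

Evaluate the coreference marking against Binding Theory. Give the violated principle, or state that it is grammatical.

The two coindexed NPs are *Dmitri₁* and *him₁*.
*him₁* is a pronoun. Its binding domain is the embedded TP, whose subject is Dmitri₁.
*Dmitri₁* c-commands it within that domain and carries the same index.
The pronoun is locally bound → Principle B violation.

Principle B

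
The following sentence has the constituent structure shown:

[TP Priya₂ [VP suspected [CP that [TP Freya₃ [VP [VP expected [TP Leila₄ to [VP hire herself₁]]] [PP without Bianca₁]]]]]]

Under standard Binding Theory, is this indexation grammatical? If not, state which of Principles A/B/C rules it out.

The two coindexed NPs are *Bianca₁* and *herself₁*.
*herself₁* is an anaphor. Principle A requires it to be bound within its binding domain — the embedded TP, whose subject is Leila₄.
Within that domain it is c-commanded by *Leila₄*, which does not share its index.
*Bianca₁* does not c-command the anaphor at all.
The anaphor is unbound in its domain → Principle A violation.

Principle A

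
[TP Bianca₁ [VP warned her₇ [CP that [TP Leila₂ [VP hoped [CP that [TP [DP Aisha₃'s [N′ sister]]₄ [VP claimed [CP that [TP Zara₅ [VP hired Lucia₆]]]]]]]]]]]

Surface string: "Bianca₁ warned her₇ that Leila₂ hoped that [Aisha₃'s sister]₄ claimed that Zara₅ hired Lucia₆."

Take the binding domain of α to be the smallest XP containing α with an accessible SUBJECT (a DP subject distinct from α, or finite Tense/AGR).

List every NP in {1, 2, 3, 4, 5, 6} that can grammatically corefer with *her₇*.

*her* is a pronoun, so Principle B applies: it must be free in its binding domain.
Binding domain of *her₇*: the matrix TP, whose subject is Bianca₁.
*Bianca₁* c-commands the pronoun within its binding domain → coindexation would violate Principle B.
*Leila₂*: the pronoun c-commands this R-expression → coindexation would violate Principle C on *Leila₂*.
*Aisha₃*: the pronoun c-commands this R-expression → coindexation would violate Principle C on *Aisha₃*.
*[Aisha₃'s sister]₄*: the pronoun c-commands this R-expression → coindexation would violate Principle C on *[Aisha₃'s sister]₄*.
*Zara₅*: the pronoun c-commands this R-expression → coindexation would violate Principle C on *Zara₅*.
*Lucia₆*: the pronoun c-commands this R-expression → coindexation would violate Principle C on *Lucia₆*.

none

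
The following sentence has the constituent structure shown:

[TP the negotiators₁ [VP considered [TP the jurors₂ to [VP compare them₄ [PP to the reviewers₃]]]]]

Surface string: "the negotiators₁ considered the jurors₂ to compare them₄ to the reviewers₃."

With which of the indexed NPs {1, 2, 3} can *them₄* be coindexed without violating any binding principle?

*them* is a pronoun, so Principle B applies: it must be free in its binding domain.
Binding domain of *them₄*: the embedded TP, whose subject is the jurors₂.
*the negotiators₁* c-commands the pronoun but from outside its binding domain, and is not c-commanded by it → coindexation permitted.
*the jurors₂* c-commands the pronoun within its binding domain → coindexation would violate Principle B.
*the reviewers₃*: the pronoun c-commands this R-expression → coindexation would violate Principle C on *the reviewers₃*.

{1}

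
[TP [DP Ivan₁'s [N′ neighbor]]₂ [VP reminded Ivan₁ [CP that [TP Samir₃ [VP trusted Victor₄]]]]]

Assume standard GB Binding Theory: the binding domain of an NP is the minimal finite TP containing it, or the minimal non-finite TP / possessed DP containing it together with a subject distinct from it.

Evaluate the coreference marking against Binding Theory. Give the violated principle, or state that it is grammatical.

The two coindexed NPs are *Ivan₁* and *Ivan₁*.
*Ivan₁* is an R-expression; no coindexed NP c-commands it, so Principle C holds.
*Ivan₁* is an R-expression; *Ivan₁* does not c-command it, and no other NP shares its index, so Principle C is satisfied.
All principles are respected.

grammatical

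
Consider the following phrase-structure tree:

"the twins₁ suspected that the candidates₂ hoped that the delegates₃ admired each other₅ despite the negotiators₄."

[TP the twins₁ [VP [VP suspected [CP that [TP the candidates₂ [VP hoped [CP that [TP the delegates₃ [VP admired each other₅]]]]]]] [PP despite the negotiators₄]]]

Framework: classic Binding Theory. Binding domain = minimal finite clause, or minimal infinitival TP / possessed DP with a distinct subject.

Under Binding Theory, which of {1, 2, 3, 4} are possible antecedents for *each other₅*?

{3}

*each other* is an anaphor, so Principle A applies: it must be bound in its binding domain.
Binding domain of *each other₅*: the embedded TP, whose subject is the delegates₃.
*the twins₁* c-commands the anaphor but is outside its binding domain → cannot satisfy Principle A.
*the candidates₂* c-commands the anaphor but is outside its binding domain → cannot satisfy Principle A.
*the delegates₃* c-commands the anaphor within its binding domain → licit binder.
*the negotiators₄* does not c-command the anaphor → cannot bind it.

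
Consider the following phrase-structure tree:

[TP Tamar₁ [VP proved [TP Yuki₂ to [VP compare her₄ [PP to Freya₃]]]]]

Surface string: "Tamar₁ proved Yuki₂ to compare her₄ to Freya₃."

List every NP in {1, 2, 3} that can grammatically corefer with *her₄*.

{1}

*her* is a pronoun, so Principle B applies: it must be free in its binding domain.
Binding domain of *her₄*: the embedded TP, whose subject is Yuki₂.
*Tamar₁* c-commands the pronoun but from outside its binding domain, and is not c-commanded by it → coindexation permitted.
*Yuki₂* c-commands the pronoun within its binding domain → coindexation would violate Principle B.
*Freya₃*: the pronoun c-commands this R-expression → coindexation would violate Principle C on *Freya₃*.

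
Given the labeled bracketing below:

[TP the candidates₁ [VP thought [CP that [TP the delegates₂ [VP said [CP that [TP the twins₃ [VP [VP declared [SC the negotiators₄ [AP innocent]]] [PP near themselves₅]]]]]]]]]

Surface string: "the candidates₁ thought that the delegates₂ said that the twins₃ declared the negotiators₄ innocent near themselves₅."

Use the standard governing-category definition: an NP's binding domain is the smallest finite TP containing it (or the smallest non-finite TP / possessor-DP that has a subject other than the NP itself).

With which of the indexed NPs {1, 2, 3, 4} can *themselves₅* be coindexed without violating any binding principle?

{3}

*themselves* is an anaphor, so Principle A applies: it must be bound in its binding domain.
Binding domain of *themselves₅*: the embedded TP, whose subject is the twins₃.
*the candidates₁* c-commands the anaphor but is outside its binding domain → cannot satisfy Principle A.
*the delegates₂* c-commands the anaphor but is outside its binding domain → cannot satisfy Principle A.
*the twins₃* c-commands the anaphor within its binding domain → licit binder.
*the negotiators₄* does not c-command the anaphor → cannot bind it.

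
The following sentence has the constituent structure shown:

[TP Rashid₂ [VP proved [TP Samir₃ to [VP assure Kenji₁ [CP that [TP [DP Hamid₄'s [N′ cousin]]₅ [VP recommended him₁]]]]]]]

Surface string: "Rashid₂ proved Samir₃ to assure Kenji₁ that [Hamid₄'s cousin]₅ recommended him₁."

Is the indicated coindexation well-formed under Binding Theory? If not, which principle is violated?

The two coindexed NPs are *Kenji₁* and *him₁*.
*him₁* is a pronoun; its binding domain is the embedded TP, whose subject is [Hamid₄'s cousin]₅. Within that domain it is c-commanded only by *[Hamid₄'s cousin]₅*, which carries a different index — the pronoun is free locally, so Principle B holds.
*Kenji₁* is an R-expression; *him₁* does not c-command it, and no other NP shares its index, so Principle C is satisfied.
All principles are respected.

grammatical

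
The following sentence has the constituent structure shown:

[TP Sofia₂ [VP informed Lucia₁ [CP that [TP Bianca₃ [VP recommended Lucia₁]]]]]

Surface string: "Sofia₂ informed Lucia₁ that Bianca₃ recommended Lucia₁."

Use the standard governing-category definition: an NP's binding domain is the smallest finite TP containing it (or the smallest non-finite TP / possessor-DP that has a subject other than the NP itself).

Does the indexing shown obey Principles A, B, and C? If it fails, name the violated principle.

The two coindexed NPs are *Lucia₁* (the lower occurrence) and *Lucia₁* (the higher occurrence).
*Lucia₁* (the lower occurrence) is an R-expression. Principle C requires it to be free everywhere.
*Lucia₁* (the higher occurrence) c-commands it and carries the same index.
The R-expression is bound → Principle C violation.

Principle C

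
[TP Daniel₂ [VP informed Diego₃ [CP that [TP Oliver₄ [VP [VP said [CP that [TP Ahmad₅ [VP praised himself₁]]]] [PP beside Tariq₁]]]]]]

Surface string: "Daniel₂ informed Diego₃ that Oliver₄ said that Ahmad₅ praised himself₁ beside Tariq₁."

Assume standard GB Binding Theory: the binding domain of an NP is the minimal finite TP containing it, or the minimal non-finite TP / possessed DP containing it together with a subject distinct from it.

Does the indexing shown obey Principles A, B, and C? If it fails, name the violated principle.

The two coindexed NPs are *Tariq₁* and *himself₁*.
*himself₁* is an anaphor. Principle A requires it to be bound within its binding domain — the embedded TP, whose subject is Ahmad₅.
Within that domain it is c-commanded by *Ahmad₅*, which does not share its index.
*Tariq₁* does not c-command the anaphor at all.
The anaphor is unbound in its domain → Principle A violation.

Principle A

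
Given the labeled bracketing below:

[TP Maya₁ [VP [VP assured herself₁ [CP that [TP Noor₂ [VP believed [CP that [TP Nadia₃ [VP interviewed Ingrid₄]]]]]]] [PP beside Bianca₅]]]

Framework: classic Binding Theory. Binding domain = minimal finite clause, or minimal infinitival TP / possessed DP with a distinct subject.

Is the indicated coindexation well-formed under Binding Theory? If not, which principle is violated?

grammatical

The two coindexed NPs are *Maya₁* and *herself₁*.
*herself₁* is an anaphor; its binding domain is the matrix TP, whose subject is Maya₁. *Maya₁* c-commands it within that domain and shares its index, so Principle A is satisfied.
*Maya₁* is an R-expression; *herself₁* does not c-command it, and no other NP shares its index, so Principle C is satisfied.
All principles are respected.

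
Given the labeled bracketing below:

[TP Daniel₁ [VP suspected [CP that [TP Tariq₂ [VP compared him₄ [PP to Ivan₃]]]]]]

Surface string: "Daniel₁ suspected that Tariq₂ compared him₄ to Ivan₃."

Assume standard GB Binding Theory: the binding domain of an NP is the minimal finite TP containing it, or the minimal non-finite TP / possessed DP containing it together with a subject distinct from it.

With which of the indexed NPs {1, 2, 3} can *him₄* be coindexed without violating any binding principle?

*him* is a pronoun, so Principle B applies: it must be free in its binding domain.
Binding domain of *him₄*: the embedded TP, whose subject is Tariq₂.
*Daniel₁* c-commands the pronoun but from outside its binding domain, and is not c-commanded by it → coindexation permitted.
*Tariq₂* c-commands the pronoun within its binding domain → coindexation would violate Principle B.
*Ivan₃*: the pronoun c-commands this R-expression → coindexation would violate Principle C on *Ivan₃*.

{1}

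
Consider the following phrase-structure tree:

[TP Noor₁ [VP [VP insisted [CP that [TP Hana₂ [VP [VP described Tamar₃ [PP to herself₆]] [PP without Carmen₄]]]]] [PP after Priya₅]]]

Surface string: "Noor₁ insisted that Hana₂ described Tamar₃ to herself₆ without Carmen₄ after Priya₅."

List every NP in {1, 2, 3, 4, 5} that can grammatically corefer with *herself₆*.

{2, 3}

*herself* is an anaphor, so Principle A applies: it must be bound in its binding domain.
Binding domain of *herself₆*: the embedded TP, whose subject is Hana₂.
*Noor₁* c-commands the anaphor but is outside its binding domain → cannot satisfy Principle A.
*Hana₂* c-commands the anaphor within its binding domain → licit binder.
*Tamar₃* c-commands the anaphor within its binding domain → licit binder.
*Carmen₄* does not c-command the anaphor → cannot bind it.
*Priya₅* does not c-command the anaphor → cannot bind it.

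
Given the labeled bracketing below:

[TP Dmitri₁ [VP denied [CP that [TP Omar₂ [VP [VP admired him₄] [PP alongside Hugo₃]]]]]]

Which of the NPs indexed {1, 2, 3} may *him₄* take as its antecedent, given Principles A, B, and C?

*him* is a pronoun, so Principle B applies: it must be free in its binding domain.
Binding domain of *him₄*: the embedded TP, whose subject is Omar₂.
*Dmitri₁* c-commands the pronoun but from outside its binding domain, and is not c-commanded by it → coindexation permitted.
*Omar₂* c-commands the pronoun within its binding domain → coindexation would violate Principle B.
*Hugo₃* and the pronoun do not c-command one another → neither Principle B nor Principle C is at stake; coindexation permitted.

{1, 3}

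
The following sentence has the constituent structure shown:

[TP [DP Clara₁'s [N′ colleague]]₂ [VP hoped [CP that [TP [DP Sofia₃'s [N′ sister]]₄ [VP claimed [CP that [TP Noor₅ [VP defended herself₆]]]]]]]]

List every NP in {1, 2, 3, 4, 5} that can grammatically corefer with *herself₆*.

*herself* is an anaphor, so Principle A applies: it must be bound in its binding domain.
Binding domain of *herself₆*: the embedded TP, whose subject is Noor₅.
*Clara₁* does not c-command the anaphor → cannot bind it.
*[Clara₁'s colleague]₂* c-commands the anaphor but is outside its binding domain → cannot satisfy Principle A.
*Sofia₃* does not c-command the anaphor → cannot bind it.
*[Sofia₃'s sister]₄* c-commands the anaphor but is outside its binding domain → cannot satisfy Principle A.
*Noor₅* c-commands the anaphor within its binding domain → licit binder.

{5}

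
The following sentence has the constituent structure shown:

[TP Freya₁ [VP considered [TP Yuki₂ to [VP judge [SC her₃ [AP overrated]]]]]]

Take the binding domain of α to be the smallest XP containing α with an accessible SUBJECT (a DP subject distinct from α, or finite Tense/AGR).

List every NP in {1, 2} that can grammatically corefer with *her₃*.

{1}

*her* is a pronoun, so Principle B applies: it must be free in its binding domain.
Binding domain of *her₃*: the embedded TP, whose subject is Yuki₂.
*Freya₁* c-commands the pronoun but from outside its binding domain, and is not c-commanded by it → coindexation permitted.
*Yuki₂* c-commands the pronoun within its binding domain → coindexation would violate Principle B.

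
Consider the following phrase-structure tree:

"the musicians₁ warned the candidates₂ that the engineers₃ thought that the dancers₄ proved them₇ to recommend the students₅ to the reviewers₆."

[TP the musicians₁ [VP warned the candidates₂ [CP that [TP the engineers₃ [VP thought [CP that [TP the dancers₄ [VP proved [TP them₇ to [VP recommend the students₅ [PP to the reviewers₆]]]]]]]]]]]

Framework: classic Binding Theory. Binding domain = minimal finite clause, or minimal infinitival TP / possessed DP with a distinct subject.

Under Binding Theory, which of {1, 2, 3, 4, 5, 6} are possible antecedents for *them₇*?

{1, 2, 3}

*them* is a pronoun, so Principle B applies: it must be free in its binding domain.
Binding domain of *them₇*: the embedded TP, whose subject is the dancers₄.
*the musicians₁* c-commands the pronoun but from outside its binding domain, and is not c-commanded by it → coindexation permitted.
*the candidates₂* c-commands the pronoun but from outside its binding domain, and is not c-commanded by it → coindexation permitted.
*the engineers₃* c-commands the pronoun but from outside its binding domain, and is not c-commanded by it → coindexation permitted.
*the dancers₄* c-commands the pronoun within its binding domain → coindexation would violate Principle B.
*the students₅*: the pronoun c-commands this R-expression → coindexation would violate Principle C on *the students₅*.
*the reviewers₆*: the pronoun c-commands this R-expression → coindexation would violate Principle C on *the reviewers₆*.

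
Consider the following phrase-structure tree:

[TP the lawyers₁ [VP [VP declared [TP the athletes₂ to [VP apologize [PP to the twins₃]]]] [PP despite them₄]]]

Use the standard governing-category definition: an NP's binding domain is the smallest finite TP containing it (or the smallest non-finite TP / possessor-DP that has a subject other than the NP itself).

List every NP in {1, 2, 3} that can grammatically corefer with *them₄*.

*them* is a pronoun, so Principle B applies: it must be free in its binding domain.
Binding domain of *them₄*: the matrix TP, whose subject is the lawyers₁.
*the lawyers₁* c-commands the pronoun within its binding domain → coindexation would violate Principle B.
*the athletes₂* and the pronoun do not c-command one another → neither Principle B nor Principle C is at stake; coindexation permitted.
*the twins₃* and the pronoun do not c-command one another → neither Principle B nor Principle C is at stake; coindexation permitted.

{2, 3}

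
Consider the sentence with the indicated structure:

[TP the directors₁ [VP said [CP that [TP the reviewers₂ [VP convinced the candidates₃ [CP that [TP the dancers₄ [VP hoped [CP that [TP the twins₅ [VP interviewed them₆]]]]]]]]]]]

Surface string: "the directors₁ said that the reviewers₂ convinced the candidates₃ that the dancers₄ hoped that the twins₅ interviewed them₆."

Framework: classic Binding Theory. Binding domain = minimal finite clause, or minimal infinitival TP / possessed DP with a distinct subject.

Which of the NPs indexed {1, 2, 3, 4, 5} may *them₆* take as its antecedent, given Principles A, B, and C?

*them* is a pronoun, so Principle B applies: it must be free in its binding domain.
Binding domain of *them₆*: the embedded TP, whose subject is the twins₅.
*the directors₁* c-commands the pronoun but from outside its binding domain, and is not c-commanded by it → coindexation permitted.
*the reviewers₂* c-commands the pronoun but from outside its binding domain, and is not c-commanded by it → coindexation permitted.
*the candidates₃* c-commands the pronoun but from outside its binding domain, and is not c-commanded by it → coindexation permitted.
*the dancers₄* c-commands the pronoun but from outside its binding domain, and is not c-commanded by it → coindexation permitted.
*the twins₅* c-commands the pronoun within its binding domain → coindexation would violate Principle B.

{1, 2, 3, 4}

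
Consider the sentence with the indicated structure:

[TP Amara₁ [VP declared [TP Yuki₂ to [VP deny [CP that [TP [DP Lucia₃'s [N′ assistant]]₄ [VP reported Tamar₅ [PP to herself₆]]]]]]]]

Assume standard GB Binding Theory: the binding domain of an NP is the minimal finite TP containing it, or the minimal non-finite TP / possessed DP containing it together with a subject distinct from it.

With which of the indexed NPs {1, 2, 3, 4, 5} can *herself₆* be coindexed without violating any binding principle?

{4, 5}

*herself* is an anaphor, so Principle A applies: it must be bound in its binding domain.
Binding domain of *herself₆*: the embedded TP, whose subject is [Lucia₃'s assistant]₄.
*Amara₁* c-commands the anaphor but is outside its binding domain → cannot satisfy Principle A.
*Yuki₂* c-commands the anaphor but is outside its binding domain → cannot satisfy Principle A.
*Lucia₃* does not c-command the anaphor → cannot bind it.
*[Lucia₃'s assistant]₄* c-commands the anaphor within its binding domain → licit binder.
*Tamar₅* c-commands the anaphor within its binding domain → licit binder.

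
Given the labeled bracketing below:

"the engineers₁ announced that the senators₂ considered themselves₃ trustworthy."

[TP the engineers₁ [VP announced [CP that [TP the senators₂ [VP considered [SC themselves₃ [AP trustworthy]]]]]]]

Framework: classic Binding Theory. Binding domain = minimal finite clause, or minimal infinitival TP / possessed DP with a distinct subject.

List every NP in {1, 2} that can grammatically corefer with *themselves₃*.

{2}

*themselves* is an anaphor, so Principle A applies: it must be bound in its binding domain.
Binding domain of *themselves₃*: the embedded TP, whose subject is the senators₂.
*the engineers₁* c-commands the anaphor but is outside its binding domain → cannot satisfy Principle A.
*the senators₂* c-commands the anaphor within its binding domain → licit binder.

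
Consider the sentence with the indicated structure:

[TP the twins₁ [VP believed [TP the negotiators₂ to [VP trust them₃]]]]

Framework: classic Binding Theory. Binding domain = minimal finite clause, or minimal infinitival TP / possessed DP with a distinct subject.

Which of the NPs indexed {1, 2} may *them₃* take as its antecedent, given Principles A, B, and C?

{1}

*them* is a pronoun, so Principle B applies: it must be free in its binding domain.
Binding domain of *them₃*: the embedded TP, whose subject is the negotiators₂.
*the twins₁* c-commands the pronoun but from outside its binding domain, and is not c-commanded by it → coindexation permitted.
*the negotiators₂* c-commands the pronoun within its binding domain → coindexation would violate Principle B.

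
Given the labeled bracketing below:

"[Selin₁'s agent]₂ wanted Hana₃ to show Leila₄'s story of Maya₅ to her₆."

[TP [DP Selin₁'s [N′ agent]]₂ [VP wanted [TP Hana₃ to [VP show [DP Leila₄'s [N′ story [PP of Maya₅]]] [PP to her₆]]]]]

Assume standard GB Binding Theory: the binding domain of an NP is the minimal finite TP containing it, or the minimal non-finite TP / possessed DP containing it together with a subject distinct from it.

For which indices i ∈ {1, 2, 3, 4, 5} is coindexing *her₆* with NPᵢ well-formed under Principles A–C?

*her* is a pronoun, so Principle B applies: it must be free in its binding domain.
Binding domain of *her₆*: the embedded TP, whose subject is Hana₃.
*Selin₁* and the pronoun do not c-command one another → neither Principle B nor Principle C is at stake; coindexation permitted.
*[Selin₁'s agent]₂* c-commands the pronoun but from outside its binding domain, and is not c-commanded by it → coindexation permitted.
*Hana₃* c-commands the pronoun within its binding domain → coindexation would violate Principle B.
*Leila₄* and the pronoun do not c-command one another → neither Principle B nor Principle C is at stake; coindexation permitted.
*Maya₅* and the pronoun do not c-command one another → neither Principle B nor Principle C is at stake; coindexation permitted.

{1, 2, 4, 5}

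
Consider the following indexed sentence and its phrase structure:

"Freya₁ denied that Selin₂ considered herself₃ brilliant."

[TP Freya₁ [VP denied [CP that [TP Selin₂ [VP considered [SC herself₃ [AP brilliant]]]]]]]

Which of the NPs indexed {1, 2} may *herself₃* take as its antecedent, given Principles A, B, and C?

{2}

*herself* is an anaphor, so Principle A applies: it must be bound in its binding domain.
Binding domain of *herself₃*: the embedded TP, whose subject is Selin₂.
*Freya₁* c-commands the anaphor but is outside its binding domain → cannot satisfy Principle A.
*Selin₂* c-commands the anaphor within its binding domain → licit binder.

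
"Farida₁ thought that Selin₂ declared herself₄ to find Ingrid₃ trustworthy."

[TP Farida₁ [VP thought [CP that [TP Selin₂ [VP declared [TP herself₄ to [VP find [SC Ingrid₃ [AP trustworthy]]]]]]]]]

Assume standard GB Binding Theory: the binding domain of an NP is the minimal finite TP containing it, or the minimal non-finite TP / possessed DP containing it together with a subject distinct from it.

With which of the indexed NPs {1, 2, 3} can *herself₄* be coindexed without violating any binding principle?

*herself* is an anaphor, so Principle A applies: it must be bound in its binding domain.
Binding domain of *herself₄*: the embedded TP, whose subject is Selin₂.
*Farida₁* c-commands the anaphor but is outside its binding domain → cannot satisfy Principle A.
*Selin₂* c-commands the anaphor within its binding domain → licit binder.
*Ingrid₃* does not c-command the anaphor → cannot bind it.

{2}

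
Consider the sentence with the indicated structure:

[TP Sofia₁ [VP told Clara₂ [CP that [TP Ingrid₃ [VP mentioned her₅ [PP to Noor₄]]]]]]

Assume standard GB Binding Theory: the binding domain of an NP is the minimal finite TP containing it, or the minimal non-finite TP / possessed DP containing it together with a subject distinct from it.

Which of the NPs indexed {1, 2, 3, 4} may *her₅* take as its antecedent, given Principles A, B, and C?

*her* is a pronoun, so Principle B applies: it must be free in its binding domain.
Binding domain of *her₅*: the embedded TP, whose subject is Ingrid₃.
*Sofia₁* c-commands the pronoun but from outside its binding domain, and is not c-commanded by it → coindexation permitted.
*Clara₂* c-commands the pronoun but from outside its binding domain, and is not c-commanded by it → coindexation permitted.
*Ingrid₃* c-commands the pronoun within its binding domain → coindexation would violate Principle B.
*Noor₄*: the pronoun c-commands this R-expression → coindexation would violate Principle C on *Noor₄*.

{1, 2}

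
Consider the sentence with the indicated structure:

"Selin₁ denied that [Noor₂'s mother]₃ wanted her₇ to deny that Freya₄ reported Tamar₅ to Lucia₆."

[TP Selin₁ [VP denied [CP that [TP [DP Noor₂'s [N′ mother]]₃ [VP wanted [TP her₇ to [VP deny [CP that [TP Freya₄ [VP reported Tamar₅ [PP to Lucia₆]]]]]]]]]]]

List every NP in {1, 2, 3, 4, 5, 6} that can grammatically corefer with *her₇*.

{1, 2}

*her* is a pronoun, so Principle B applies: it must be free in its binding domain.
Binding domain of *her₇*: the embedded TP, whose subject is [Noor₂'s mother]₃.
*Selin₁* c-commands the pronoun but from outside its binding domain, and is not c-commanded by it → coindexation permitted.
*Noor₂* and the pronoun do not c-command one another → neither Principle B nor Principle C is at stake; coindexation permitted.
*[Noor₂'s mother]₃* c-commands the pronoun within its binding domain → coindexation would violate Principle B.
*Freya₄*: the pronoun c-commands this R-expression → coindexation would violate Principle C on *Freya₄*.
*Tamar₅*: the pronoun c-commands this R-expression → coindexation would violate Principle C on *Tamar₅*.
*Lucia₆*: the pronoun c-commands this R-expression → coindexation would violate Principle C on *Lucia₆*.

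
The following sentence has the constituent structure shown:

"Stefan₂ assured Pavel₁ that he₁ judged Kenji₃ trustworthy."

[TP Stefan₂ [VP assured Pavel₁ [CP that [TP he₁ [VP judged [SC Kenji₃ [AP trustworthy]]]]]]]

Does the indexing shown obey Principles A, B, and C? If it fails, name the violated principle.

grammatical

The two coindexed NPs are *Pavel₁* and *he₁*.
*he₁* is a pronoun; nothing c-commands it within its binding domain (the embedded TP.), so Principle B holds trivially.
*Pavel₁* is an R-expression; *he₁* does not c-command it, and no other NP shares its index, so Principle C is satisfied.
All principles are respected.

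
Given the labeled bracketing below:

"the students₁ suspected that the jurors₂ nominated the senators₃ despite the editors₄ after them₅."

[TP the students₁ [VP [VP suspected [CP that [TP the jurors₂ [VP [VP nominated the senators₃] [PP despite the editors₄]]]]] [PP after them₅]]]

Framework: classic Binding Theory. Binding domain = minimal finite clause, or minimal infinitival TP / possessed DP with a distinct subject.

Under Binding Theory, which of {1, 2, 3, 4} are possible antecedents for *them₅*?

{2, 3, 4}

*them* is a pronoun, so Principle B applies: it must be free in its binding domain.
Binding domain of *them₅*: the matrix TP, whose subject is the students₁.
*the students₁* c-commands the pronoun within its binding domain → coindexation would violate Principle B.
*the jurors₂* and the pronoun do not c-command one another → neither Principle B nor Principle C is at stake; coindexation permitted.
*the senators₃* and the pronoun do not c-command one another → neither Principle B nor Principle C is at stake; coindexation permitted.
*the editors₄* and the pronoun do not c-command one another → neither Principle B nor Principle C is at stake; coindexation permitted.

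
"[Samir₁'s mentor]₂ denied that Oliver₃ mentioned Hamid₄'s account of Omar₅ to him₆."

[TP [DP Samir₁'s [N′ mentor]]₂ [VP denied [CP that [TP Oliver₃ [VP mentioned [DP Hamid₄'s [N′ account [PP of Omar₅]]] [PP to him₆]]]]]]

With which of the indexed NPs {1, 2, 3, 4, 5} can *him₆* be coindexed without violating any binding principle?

*him* is a pronoun, so Principle B applies: it must be free in its binding domain.
Binding domain of *him₆*: the embedded TP, whose subject is Oliver₃.
*Samir₁* and the pronoun do not c-command one another → neither Principle B nor Principle C is at stake; coindexation permitted.
*[Samir₁'s mentor]₂* c-commands the pronoun but from outside its binding domain, and is not c-commanded by it → coindexation permitted.
*Oliver₃* c-commands the pronoun within its binding domain → coindexation would violate Principle B.
*Hamid₄* and the pronoun do not c-command one another → neither Principle B nor Principle C is at stake; coindexation permitted.
*Omar₅* and the pronoun do not c-command one another → neither Principle B nor Principle C is at stake; coindexation permitted.

{1, 2, 4, 5}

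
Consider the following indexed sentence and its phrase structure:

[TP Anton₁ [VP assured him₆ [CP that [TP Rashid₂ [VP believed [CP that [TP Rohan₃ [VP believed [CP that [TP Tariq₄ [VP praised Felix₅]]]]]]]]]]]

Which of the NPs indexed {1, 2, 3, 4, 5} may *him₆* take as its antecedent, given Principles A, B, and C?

none

*him* is a pronoun, so Principle B applies: it must be free in its binding domain.
Binding domain of *him₆*: the matrix TP, whose subject is Anton₁.
*Anton₁* c-commands the pronoun within its binding domain → coindexation would violate Principle B.
*Rashid₂*: the pronoun c-commands this R-expression → coindexation would violate Principle C on *Rashid₂*.
*Rohan₃*: the pronoun c-commands this R-expression → coindexation would violate Principle C on *Rohan₃*.
*Tariq₄*: the pronoun c-commands this R-expression → coindexation would violate Principle C on *Tariq₄*.
*Felix₅*: the pronoun c-commands this R-expression → coindexation would violate Principle C on *Felix₅*.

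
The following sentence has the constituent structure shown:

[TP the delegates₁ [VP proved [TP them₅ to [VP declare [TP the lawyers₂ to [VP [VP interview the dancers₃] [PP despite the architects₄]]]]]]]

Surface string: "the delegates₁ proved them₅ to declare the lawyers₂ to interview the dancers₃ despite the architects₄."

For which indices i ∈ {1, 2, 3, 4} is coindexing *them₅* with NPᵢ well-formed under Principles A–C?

none

*them* is a pronoun, so Principle B applies: it must be free in its binding domain.
Binding domain of *them₅*: the matrix TP, whose subject is the delegates₁.
*the delegates₁* c-commands the pronoun within its binding domain → coindexation would violate Principle B.
*the lawyers₂*: the pronoun c-commands this R-expression → coindexation would violate Principle C on *the lawyers₂*.
*the dancers₃*: the pronoun c-commands this R-expression → coindexation would violate Principle C on *the dancers₃*.
*the architects₄*: the pronoun c-commands this R-expression → coindexation would violate Principle C on *the architects₄*.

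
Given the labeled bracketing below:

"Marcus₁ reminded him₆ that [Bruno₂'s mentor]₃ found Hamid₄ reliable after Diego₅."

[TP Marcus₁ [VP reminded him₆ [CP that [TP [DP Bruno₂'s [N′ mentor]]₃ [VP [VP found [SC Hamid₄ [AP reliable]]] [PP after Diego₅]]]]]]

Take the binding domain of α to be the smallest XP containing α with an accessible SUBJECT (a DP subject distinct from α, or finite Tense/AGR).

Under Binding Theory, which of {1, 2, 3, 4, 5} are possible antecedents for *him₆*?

*him* is a pronoun, so Principle B applies: it must be free in its binding domain.
Binding domain of *him₆*: the matrix TP, whose subject is Marcus₁.
*Marcus₁* c-commands the pronoun within its binding domain → coindexation would violate Principle B.
*Bruno₂*: the pronoun c-commands this R-expression → coindexation would violate Principle C on *Bruno₂*.
*[Bruno₂'s mentor]₃*: the pronoun c-commands this R-expression → coindexation would violate Principle C on *[Bruno₂'s mentor]₃*.
*Hamid₄*: the pronoun c-commands this R-expression → coindexation would violate Principle C on *Hamid₄*.
*Diego₅*: the pronoun c-commands this R-expression → coindexation would violate Principle C on *Diego₅*.

none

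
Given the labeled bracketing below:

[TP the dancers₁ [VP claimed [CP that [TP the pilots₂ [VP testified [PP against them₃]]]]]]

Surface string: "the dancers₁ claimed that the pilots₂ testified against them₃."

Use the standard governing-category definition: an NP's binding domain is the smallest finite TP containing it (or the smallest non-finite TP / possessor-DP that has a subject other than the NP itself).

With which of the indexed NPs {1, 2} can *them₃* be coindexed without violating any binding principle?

{1}

*them* is a pronoun, so Principle B applies: it must be free in its binding domain.
Binding domain of *them₃*: the embedded TP, whose subject is the pilots₂.
*the dancers₁* c-commands the pronoun but from outside its binding domain, and is not c-commanded by it → coindexation permitted.
*the pilots₂* c-commands the pronoun within its binding domain → coindexation would violate Principle B.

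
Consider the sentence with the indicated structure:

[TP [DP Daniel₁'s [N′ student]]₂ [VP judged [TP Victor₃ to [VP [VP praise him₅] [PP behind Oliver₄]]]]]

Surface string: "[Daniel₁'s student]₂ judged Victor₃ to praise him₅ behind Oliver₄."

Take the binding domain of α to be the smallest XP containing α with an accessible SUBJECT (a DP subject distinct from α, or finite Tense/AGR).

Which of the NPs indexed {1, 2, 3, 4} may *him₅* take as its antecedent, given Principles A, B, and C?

{1, 2, 4}

*him* is a pronoun, so Principle B applies: it must be free in its binding domain.
Binding domain of *him₅*: the embedded TP, whose subject is Victor₃.
*Daniel₁* and the pronoun do not c-command one another → neither Principle B nor Principle C is at stake; coindexation permitted.
*[Daniel₁'s student]₂* c-commands the pronoun but from outside its binding domain, and is not c-commanded by it → coindexation permitted.
*Victor₃* c-commands the pronoun within its binding domain → coindexation would violate Principle B.
*Oliver₄* and the pronoun do not c-command one another → neither Principle B nor Principle C is at stake; coindexation permitted.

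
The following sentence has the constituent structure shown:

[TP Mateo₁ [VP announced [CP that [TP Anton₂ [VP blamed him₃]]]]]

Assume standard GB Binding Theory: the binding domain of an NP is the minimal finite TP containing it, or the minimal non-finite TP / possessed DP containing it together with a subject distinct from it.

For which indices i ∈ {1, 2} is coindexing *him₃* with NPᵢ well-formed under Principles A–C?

*him* is a pronoun, so Principle B applies: it must be free in its binding domain.
Binding domain of *him₃*: the embedded TP, whose subject is Anton₂.
*Mateo₁* c-commands the pronoun but from outside its binding domain, and is not c-commanded by it → coindexation permitted.
*Anton₂* c-commands the pronoun within its binding domain → coindexation would violate Principle B.

{1}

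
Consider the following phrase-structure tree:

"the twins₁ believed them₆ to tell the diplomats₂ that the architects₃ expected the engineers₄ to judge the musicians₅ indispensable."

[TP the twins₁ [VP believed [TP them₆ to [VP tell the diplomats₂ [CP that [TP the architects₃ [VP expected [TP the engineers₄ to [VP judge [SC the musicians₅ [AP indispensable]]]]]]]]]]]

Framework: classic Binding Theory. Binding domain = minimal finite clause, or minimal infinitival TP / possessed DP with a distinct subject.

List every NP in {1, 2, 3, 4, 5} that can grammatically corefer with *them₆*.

*them* is a pronoun, so Principle B applies: it must be free in its binding domain.
Binding domain of *them₆*: the matrix TP, whose subject is the twins₁.
*the twins₁* c-commands the pronoun within its binding domain → coindexation would violate Principle B.
*the diplomats₂*: the pronoun c-commands this R-expression → coindexation would violate Principle C on *the diplomats₂*.
*the architects₃*: the pronoun c-commands this R-expression → coindexation would violate Principle C on *the architects₃*.
*the engineers₄*: the pronoun c-commands this R-expression → coindexation would violate Principle C on *the engineers₄*.
*the musicians₅*: the pronoun c-commands this R-expression → coindexation would violate Principle C on *the musicians₅*.

none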